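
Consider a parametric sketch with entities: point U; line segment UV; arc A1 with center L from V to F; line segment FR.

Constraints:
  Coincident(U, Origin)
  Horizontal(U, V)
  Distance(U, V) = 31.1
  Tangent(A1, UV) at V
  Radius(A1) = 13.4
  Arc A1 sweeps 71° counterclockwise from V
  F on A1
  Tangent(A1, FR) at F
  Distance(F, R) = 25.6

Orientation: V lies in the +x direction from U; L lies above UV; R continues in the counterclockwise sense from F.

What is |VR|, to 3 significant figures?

39.3

U is at the origin; UV is horizontal with |UV| = 31.1 and V on the +x side, so V = (31.1, 0.00). A1 meets UV tangentially, so LV is at right angles to UV, so L = V + (0, 13.4) = (31.1, 13.4). On A1, V sits at bearing -90° from L; a 71° counterclockwise sweep puts F at bearing -19°, so F = L + 13.4·(cos -19°, sin -19°) = (43.8, 9.04). Tangency of A1 to FR means the radius LF is perpendicular to FR, so FR runs along (−sin -19°, cos -19°); with |FR| = 25.6, R = (52.1, 33.2). Then |VR| = |R − V| = 39.3.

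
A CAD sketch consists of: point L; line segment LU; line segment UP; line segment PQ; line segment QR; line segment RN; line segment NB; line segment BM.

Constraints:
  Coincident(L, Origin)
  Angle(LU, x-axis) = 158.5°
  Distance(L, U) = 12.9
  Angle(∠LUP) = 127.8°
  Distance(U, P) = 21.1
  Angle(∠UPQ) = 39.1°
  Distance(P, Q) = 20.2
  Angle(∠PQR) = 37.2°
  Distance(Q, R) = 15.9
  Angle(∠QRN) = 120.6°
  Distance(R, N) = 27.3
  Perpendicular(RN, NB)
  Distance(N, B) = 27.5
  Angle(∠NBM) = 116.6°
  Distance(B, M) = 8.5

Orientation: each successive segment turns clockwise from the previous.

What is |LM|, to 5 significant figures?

46.448

L is at the origin; LU runs at 158.5° with length 12.9, so U = (-12.002, 4.7279). ∠LUP = 127.8° gives UP at 106.30° from the x-axis; with |UP| = 21.1, P = (-17.924, 24.980). ∠UPQ = 39.1° gives PQ at -34.600° from the x-axis; with |PQ| = 20.2, Q = (-1.2971, 13.509). ∠PQR = 37.2° gives QR at -177.40° from the x-axis; with |QR| = 15.9, R = (-17.181, 12.788). ∠QRN = 120.6° gives RN at 123.20° from the x-axis; with |RN| = 27.3, N = (-32.129, 35.632). RN ⟂ NB, so NB runs at 33.200°; with |NB| = 27.5, B = (-9.1182, 50.690). ∠NBM = 116.6° gives BM at -30.200° from the x-axis; with |BM| = 8.5, M = (-1.7719, 46.414). Then |LM| = |M − L| = 46.448.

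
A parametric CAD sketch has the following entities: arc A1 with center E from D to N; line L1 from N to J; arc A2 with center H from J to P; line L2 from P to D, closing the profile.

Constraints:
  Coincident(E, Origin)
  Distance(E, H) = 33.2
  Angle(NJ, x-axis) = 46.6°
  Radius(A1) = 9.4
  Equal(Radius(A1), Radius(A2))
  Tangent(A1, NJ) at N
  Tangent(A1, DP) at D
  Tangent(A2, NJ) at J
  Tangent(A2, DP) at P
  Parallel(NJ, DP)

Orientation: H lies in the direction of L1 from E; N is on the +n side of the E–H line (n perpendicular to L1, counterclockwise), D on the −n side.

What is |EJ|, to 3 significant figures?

34.5

The slot axis is L1's direction at 46.6°, so u = (cos 46.6°, sin 46.6°) = (0.687, 0.727) and n = (−sin 46.6°, cos 46.6°) = (-0.727, 0.687). E is at the origin and H lies 33.2 along u from E, so H = 33.2·u = (22.8, 24.1). Tangency of A1 to both parallel lines with radius 9.4 puts N and D at E ± 9.4·n: N = (-6.83, 6.46), D = (6.83, -6.46). Equal radii place J and P the same way about H: J = H + 9.4·n = (16.0, 30.6), P = H − 9.4·n = (29.6, 17.7). Then |EJ| = |J − E| = 34.5.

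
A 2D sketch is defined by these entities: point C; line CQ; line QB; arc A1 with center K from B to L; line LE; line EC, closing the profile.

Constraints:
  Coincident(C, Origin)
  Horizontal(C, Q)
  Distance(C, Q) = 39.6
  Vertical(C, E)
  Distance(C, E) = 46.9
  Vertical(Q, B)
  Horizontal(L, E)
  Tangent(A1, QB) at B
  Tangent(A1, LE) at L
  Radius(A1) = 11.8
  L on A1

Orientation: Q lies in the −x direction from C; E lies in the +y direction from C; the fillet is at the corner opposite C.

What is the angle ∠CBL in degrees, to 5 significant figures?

86.553°

C is at the origin; C and Q share the same y with |CQ| = 39.6 and Q on the −x side, so Q = (-39.600, 0.0000). C and E share the same x with |CE| = 46.9 and E on the +y side, so E = (0.0000, 46.900). The virtual corner opposite C is at (-39.600, 46.900). A1 meets QB tangentially, so KB is at right angles to QB and since A1 is tangent to LE there, KL ⟂ LE, with radius 11.8, so the center K sits 11.8 in from both sides at K = (-27.800, 35.100). That places the tangent points at B = (-39.600, 35.100) on QB and L = (-27.800, 46.900) on LE. Then cos ∠CBL = BC·BL / (|BC||BL|), giving 86.553°.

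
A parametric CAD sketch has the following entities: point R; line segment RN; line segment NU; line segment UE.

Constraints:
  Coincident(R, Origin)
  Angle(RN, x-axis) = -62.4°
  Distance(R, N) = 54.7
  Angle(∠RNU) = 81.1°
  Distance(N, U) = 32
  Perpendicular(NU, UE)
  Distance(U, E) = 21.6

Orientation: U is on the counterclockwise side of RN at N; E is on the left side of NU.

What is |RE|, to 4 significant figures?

40.08

∠RNU = 81.1°, so NU runs at -62.4° + (180° − 81.1°) = 36.50° from the x-axis; with |NU| = 32.0, U = N + 32.0·(cos 36.50°, sin 36.50°) = (51.07, -29.44). NU is perpendicular to UE; with |UE| = 21.6 on the left of NU, E = U + 21.6·(-0.5948, 0.8039) = (38.22, -12.08). Then |RE| = |E − R| = 40.08.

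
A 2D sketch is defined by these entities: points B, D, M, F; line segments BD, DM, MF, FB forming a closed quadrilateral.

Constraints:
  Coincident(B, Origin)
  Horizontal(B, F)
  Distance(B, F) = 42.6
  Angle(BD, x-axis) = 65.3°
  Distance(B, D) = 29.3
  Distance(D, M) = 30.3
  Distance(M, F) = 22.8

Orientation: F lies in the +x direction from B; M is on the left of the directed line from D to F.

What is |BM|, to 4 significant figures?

48.05

B is at the origin; B and F share the same y with |BF| = 42.6 and F in +x, so F = (42.6, 0). BD runs at 65.3° with |BD| = 29.3, so D = (12.24, 26.62). M is determined by |DM| = 30.3 and |MF| = 22.8 together: it lies at the intersection of circle(D, 30.3) and circle(F, 22.8). With |DF| = 40.37, the foot of the radical line on DF is 25.12 from D and the perpendicular offset is √(30.3² − 25.12²) = 16.94. Taking the left-of-DF solution: M = (42.30, 22.80).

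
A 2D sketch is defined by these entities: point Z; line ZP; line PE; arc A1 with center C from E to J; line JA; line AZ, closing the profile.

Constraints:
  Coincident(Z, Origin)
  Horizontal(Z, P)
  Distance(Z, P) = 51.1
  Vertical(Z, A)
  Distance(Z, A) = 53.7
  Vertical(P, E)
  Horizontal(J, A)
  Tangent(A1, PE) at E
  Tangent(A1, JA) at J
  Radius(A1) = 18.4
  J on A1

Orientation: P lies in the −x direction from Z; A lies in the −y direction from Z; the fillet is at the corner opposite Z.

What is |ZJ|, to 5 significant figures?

62.873

Z is at the origin; Z and P share the same y with |ZP| = 51.1 and P on the −x side, so P = (-51.100, 0.0000). Z and A share the same x with |ZA| = 53.7 and A on the −y side, so A = (0.0000, -53.700). The virtual corner opposite Z is at (-51.100, -53.700). Since A1 is tangent to PE there, CE ⟂ PE and A1 meets JA tangentially, so CJ is at right angles to JA, with radius 18.4, so the center C sits 18.4 in from both sides at C = (-32.700, -35.300). That places the tangent points at E = (-51.100, -35.300) on PE and J = (-32.700, -53.700) on JA. Then |ZJ| = |J − Z| = 62.873.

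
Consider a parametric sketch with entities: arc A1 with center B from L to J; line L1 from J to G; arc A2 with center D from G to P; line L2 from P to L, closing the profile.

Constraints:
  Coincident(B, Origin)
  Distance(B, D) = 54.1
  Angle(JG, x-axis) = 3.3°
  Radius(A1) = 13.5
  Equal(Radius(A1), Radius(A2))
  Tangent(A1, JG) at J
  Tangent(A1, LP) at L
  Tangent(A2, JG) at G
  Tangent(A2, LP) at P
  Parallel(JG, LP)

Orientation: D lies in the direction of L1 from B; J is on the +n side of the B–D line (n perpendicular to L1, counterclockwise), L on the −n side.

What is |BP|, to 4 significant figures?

55.76

Tangency of A1 to both parallel lines with radius 13.5 puts J and L at B ± 13.5·n: J = (-0.7771, 13.48), L = (0.7771, -13.48). Equal radii place G and P the same way about D: G = D + 13.5·n = (53.23, 16.59), P = D − 13.5·n = (54.79, -10.36). Then |BP| = |P − B| = 55.76.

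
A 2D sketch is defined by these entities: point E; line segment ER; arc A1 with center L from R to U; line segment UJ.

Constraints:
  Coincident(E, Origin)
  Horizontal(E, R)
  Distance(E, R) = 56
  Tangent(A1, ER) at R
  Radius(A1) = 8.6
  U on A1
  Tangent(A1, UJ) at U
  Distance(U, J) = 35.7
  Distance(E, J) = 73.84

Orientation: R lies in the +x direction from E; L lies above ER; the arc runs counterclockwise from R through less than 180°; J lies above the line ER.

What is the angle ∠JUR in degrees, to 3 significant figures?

130°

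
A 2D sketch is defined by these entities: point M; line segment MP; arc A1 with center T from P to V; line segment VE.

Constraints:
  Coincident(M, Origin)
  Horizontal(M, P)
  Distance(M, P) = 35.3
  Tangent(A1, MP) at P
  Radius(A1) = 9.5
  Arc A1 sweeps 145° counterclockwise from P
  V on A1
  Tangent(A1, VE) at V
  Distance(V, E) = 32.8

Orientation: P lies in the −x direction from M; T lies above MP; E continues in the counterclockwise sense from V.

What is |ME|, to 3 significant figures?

67.2

M is at the origin; MP is horizontal with |MP| = 35.3 and P on the −x side, so P = (-35.3, 0.00). A1 meets MP tangentially, so TP is at right angles to MP, so T = P + (0, 9.5) = (-35.3, 9.50). On A1, P sits at bearing -90° from T; a 145° counterclockwise sweep puts V at bearing 55°, so V = T + 9.5·(cos 55°, sin 55°) = (-29.9, 17.3). A1 meets VE tangentially, so TV is at right angles to VE, so VE runs along (−sin 55°, cos 55°); with |VE| = 32.8, E = (-56.7, 36.1). Then |ME| = |E − M| = 67.2.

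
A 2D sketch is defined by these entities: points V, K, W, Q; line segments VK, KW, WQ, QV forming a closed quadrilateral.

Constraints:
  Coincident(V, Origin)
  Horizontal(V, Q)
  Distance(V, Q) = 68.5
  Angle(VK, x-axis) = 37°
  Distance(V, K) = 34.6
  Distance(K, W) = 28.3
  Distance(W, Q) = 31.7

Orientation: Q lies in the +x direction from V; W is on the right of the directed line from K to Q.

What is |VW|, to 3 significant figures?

37.8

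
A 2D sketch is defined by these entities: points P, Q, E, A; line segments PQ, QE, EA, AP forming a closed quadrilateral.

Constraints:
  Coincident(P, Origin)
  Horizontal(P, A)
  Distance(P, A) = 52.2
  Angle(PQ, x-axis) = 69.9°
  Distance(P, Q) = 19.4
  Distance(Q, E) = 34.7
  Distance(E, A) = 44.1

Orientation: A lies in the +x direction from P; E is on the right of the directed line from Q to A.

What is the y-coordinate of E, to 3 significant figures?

-16.2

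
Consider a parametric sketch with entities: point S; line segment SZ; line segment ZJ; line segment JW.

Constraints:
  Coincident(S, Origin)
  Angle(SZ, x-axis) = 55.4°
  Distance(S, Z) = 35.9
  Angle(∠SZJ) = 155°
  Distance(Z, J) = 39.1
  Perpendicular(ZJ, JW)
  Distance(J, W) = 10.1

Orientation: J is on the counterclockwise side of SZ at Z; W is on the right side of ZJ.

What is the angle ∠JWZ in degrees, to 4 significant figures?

75.52°

S is at the origin; SZ runs at 55.4° with length 35.9, so Z = 35.9·(cos 55.4°, sin 55.4°) = (20.39, 29.55). ∠SZJ = 155.0°, so ZJ runs at 55.4° + (180° − 155.0°) = 80.40° from the x-axis; with |ZJ| = 39.1, J = Z + 39.1·(cos 80.40°, sin 80.40°) = (26.91, 68.10). ZJ ⟂ JW; with |JW| = 10.1 on the right of ZJ, W = J + 10.1·(0.9860, -0.1668) = (36.86, 66.42). Then cos ∠JWZ = WJ·WZ / (|WJ||WZ|), giving 75.52°.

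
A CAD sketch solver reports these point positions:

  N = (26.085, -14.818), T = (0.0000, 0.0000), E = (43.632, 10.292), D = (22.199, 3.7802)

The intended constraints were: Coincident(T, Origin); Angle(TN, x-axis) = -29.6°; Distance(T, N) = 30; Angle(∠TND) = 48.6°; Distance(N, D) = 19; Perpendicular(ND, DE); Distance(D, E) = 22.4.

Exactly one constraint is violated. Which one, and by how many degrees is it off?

Perpendicular(ND, DE) — off by 5.10°.

T = (0.00, 0.00) ✓; TN at -29.60° ✓; |TN| = 30.00 ✓; ∠TND = 48.60° ✓; |ND| = 19.00 ✓; ∠(ND, DE) = 84.90° ✗; |DE| = 22.40 ✓.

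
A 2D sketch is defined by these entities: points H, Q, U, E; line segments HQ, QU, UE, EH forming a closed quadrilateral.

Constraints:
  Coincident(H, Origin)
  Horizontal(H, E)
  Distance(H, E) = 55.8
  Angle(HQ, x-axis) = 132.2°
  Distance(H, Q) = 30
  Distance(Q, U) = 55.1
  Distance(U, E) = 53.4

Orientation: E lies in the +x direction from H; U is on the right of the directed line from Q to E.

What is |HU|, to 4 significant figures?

26.25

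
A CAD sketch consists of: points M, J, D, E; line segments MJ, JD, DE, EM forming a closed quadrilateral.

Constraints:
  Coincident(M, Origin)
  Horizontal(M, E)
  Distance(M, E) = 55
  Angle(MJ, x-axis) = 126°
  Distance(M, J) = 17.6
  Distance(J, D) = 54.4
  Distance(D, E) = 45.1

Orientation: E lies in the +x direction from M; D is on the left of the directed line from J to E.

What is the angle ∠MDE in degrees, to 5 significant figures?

65.478°

Checks: |ME| = 55.00 ✓; |MJ| = 17.60 ✓; |JD| = 54.40 ✓; |DE| = 45.10 ✓.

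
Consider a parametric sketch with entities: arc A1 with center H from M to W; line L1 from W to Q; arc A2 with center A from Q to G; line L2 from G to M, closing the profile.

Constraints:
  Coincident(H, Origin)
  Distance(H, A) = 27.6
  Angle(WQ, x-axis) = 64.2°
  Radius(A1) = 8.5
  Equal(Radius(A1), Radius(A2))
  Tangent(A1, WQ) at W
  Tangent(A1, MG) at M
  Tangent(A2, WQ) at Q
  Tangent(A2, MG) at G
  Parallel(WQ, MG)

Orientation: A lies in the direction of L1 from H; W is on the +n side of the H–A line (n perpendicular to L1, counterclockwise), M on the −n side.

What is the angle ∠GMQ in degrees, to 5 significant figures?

31.631°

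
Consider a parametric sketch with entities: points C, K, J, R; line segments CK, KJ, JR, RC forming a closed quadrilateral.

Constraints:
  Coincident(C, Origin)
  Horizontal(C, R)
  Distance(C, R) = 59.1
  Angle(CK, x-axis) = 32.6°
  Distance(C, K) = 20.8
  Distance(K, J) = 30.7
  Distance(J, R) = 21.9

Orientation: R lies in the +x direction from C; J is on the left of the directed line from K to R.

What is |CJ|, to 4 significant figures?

50.83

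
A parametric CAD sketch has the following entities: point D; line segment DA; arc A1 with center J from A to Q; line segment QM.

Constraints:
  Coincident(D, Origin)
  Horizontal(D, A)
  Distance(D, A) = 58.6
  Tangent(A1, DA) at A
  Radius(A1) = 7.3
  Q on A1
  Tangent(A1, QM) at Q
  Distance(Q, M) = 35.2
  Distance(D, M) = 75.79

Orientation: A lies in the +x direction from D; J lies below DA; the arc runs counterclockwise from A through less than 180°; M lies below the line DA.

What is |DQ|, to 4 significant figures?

52.52

Checks: |JQ| = 7.300 ✓; ∠(JQ, QM) = 90.00° ✓; |QM| = 35.20 ✓; |DM| = 75.79 ✓.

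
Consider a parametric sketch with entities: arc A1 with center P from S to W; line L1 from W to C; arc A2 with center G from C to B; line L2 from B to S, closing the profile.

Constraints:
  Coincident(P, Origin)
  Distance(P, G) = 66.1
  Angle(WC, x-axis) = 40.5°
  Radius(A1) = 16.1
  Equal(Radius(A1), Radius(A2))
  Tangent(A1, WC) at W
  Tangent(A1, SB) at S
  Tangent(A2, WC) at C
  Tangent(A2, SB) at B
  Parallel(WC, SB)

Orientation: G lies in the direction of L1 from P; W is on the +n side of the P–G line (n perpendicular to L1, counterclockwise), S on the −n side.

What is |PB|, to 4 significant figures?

68.03

The slot axis is L1's direction at 40.5°, so u = (cos 40.5°, sin 40.5°) = (0.7604, 0.6494) and n = (−sin 40.5°, cos 40.5°) = (-0.6494, 0.7604). P is at the origin and G lies 66.1 along u from P, so G = 66.1·u = (50.26, 42.93). Tangency of A1 to both parallel lines with radius 16.1 puts W and S at P ± 16.1·n: W = (-10.46, 12.24), S = (10.46, -12.24). Equal radii place C and B the same way about G: C = G + 16.1·n = (39.81, 55.17), B = G − 16.1·n = (60.72, 30.69). Then |PB| = |B − P| = 68.03.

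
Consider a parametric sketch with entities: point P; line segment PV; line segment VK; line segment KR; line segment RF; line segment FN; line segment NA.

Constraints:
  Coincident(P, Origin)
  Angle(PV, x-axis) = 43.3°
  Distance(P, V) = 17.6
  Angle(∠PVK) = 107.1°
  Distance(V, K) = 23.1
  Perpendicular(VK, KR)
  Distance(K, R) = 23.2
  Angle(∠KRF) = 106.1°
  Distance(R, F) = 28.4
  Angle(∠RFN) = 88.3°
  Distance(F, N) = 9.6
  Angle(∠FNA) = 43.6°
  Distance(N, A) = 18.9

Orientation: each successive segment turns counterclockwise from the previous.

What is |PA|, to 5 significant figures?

20.932

P is at the origin; PV runs at 43.3° with length 17.6, so V = (12.809, 12.070). ∠PVK = 107.1° gives VK at 116.20° from the x-axis; with |VK| = 23.1, K = (2.6100, 32.797). VK is perpendicular to KR, so KR runs at -153.80°; with |KR| = 23.2, R = (-18.206, 22.554). ∠KRF = 106.1° gives RF at -79.900° from the x-axis; with |RF| = 28.4, F = (-13.226, -5.4058). ∠RFN = 88.3° gives FN at 11.800° from the x-axis; with |FN| = 9.6, N = (-3.8288, -3.4426). ∠FNA = 43.6° gives NA at 148.20° from the x-axis; with |NA| = 18.9, A = (-19.892, 6.5169). Then |PA| = |A − P| = 20.932.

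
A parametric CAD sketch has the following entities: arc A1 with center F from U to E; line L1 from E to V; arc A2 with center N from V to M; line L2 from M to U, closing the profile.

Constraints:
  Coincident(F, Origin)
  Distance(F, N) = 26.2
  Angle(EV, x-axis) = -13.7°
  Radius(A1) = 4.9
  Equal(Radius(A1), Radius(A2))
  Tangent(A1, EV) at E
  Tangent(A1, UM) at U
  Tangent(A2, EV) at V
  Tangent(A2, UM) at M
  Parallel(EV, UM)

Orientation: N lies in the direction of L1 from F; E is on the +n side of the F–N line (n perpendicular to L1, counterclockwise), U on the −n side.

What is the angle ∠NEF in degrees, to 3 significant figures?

79.4°

F is at the origin and N lies 26.2 along u from F, so N = 26.2·u = (25.5, -6.21). Tangency of A1 to both parallel lines with radius 4.9 puts E and U at F ± 4.9·n: E = (1.16, 4.76), U = (-1.16, -4.76). Then cos ∠NEF = EN·EF / (|EN||EF|), giving 79.4°.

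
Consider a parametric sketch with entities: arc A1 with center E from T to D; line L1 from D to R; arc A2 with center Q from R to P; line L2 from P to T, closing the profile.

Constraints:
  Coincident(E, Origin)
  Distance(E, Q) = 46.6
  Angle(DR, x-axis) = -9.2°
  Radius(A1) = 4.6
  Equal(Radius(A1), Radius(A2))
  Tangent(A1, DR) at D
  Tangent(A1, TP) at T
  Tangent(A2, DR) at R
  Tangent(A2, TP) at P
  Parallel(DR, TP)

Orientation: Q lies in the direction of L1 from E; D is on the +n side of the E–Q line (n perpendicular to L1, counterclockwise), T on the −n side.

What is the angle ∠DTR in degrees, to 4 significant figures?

78.83°

The slot axis is L1's direction at -9.2°, so u = (cos -9.2°, sin -9.2°) = (0.9871, -0.1599) and n = (−sin -9.2°, cos -9.2°) = (0.1599, 0.9871). E is at the origin and Q lies 46.6 along u from E, so Q = 46.6·u = (46.00, -7.450). Tangency of A1 to both parallel lines with radius 4.6 puts D and T at E ± 4.6·n: D = (0.7355, 4.541), T = (-0.7355, -4.541). Equal radii place R and P the same way about Q: R = Q + 4.6·n = (46.74, -2.910), P = Q − 4.6·n = (45.27, -11.99). Then cos ∠DTR = TD·TR / (|TD||TR|), giving 78.83°.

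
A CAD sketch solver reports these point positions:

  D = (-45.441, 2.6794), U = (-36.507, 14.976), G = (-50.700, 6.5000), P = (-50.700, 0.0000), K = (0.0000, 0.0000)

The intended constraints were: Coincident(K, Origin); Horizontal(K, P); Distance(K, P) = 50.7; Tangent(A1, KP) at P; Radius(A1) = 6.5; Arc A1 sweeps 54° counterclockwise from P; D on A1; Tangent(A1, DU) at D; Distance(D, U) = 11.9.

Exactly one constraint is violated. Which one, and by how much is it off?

Distance(D, U) = 11.9 — off by 3.30.

K = (0.00, 0.00) ✓; K.y = 0.00, P.y = 0.00 ✓; |KP| = 50.70 ✓; ∠(GP, PK) = 90.00° ✓; |GP| = 6.500 ✓; bearing(G→D) − bearing(G→P) = 54.00° ✓; |GD| = 6.500 ✓; ∠(GD, DU) = 90.00° ✓; |DU| = 15.20 ✗.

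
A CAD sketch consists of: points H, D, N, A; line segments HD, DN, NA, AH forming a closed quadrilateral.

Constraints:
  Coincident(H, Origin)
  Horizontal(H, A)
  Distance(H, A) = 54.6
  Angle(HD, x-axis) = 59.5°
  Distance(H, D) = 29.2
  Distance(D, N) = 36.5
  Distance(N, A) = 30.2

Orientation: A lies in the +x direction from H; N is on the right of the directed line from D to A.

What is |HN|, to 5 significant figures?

27.682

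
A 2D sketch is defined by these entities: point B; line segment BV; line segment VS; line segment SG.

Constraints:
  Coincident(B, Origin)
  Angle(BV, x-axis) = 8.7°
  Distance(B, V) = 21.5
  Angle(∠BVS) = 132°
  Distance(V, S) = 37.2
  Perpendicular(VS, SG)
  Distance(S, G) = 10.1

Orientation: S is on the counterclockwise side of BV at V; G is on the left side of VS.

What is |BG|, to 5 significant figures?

51.920

∠BVS = 132.0°, so VS runs at 8.7° + (180° − 132.0°) = 56.700° from the x-axis; with |VS| = 37.2, S = V + 37.2·(cos 56.700°, sin 56.700°) = (41.676, 34.344). VS is perpendicular to SG; with |SG| = 10.1 on the left of VS, G = S + 10.1·(-0.83581, 0.54902) = (33.235, 39.889). Then |BG| = |G − B| = 51.920.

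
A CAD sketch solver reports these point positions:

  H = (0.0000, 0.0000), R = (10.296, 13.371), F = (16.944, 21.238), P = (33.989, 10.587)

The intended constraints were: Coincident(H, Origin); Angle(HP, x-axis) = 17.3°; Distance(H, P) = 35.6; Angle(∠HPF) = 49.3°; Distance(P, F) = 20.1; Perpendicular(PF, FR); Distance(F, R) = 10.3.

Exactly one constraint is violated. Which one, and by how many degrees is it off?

Perpendicular(PF, FR) — off by 8.20°.

H = (0.00, 0.00) ✓; HP at 17.30° ✓; |HP| = 35.60 ✓; ∠HPF = 49.30° ✓; |PF| = 20.10 ✓; ∠(PF, FR) = 81.80° ✗; |FR| = 10.30 ✓.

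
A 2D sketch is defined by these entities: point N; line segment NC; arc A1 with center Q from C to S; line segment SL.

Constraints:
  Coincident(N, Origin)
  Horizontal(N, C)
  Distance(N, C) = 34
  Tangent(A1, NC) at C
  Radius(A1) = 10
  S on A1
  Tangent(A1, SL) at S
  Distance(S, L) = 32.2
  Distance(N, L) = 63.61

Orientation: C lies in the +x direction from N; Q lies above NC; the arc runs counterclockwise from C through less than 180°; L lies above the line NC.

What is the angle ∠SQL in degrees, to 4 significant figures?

72.75°

Checks: |QS| = 10.00 ✓; ∠(QS, SL) = 90.00° ✓; |SL| = 32.20 ✓; |NL| = 63.61 ✓.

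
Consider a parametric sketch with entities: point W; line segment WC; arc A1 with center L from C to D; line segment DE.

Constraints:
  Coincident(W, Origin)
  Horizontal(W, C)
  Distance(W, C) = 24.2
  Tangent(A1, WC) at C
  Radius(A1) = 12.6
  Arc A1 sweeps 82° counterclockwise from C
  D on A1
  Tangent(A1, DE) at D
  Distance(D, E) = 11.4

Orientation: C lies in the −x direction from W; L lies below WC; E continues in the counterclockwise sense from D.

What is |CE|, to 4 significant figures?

26.23

On A1, C sits at bearing 90° from L; an 82° counterclockwise sweep puts D at bearing 172°, so D = L + 12.6·(cos 172°, sin 172°) = (-36.68, -10.85). Since A1 is tangent to DE there, LD ⟂ DE, so DE runs along (−sin 172°, cos 172°); with |DE| = 11.4, E = (-38.26, -22.14). Then |CE| = |E − C| = 26.23.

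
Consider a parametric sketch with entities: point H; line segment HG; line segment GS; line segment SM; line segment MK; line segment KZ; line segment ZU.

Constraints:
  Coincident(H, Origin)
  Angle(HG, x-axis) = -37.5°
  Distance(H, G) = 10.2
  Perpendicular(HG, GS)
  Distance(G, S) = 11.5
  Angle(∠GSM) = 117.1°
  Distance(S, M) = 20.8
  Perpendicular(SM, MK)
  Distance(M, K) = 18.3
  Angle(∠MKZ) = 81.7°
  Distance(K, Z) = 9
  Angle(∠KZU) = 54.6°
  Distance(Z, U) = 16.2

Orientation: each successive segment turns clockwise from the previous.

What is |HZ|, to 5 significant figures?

8.3264

SM is perpendicular to MK, so MK runs at 79.600°; with |MK| = 18.3, K = (-16.063, 6.4212). ∠MKZ = 81.7° gives KZ at -18.700° from the x-axis; with |KZ| = 9.0, Z = (-7.5384, 3.5357). Then |HZ| = |Z − H| = 8.3264.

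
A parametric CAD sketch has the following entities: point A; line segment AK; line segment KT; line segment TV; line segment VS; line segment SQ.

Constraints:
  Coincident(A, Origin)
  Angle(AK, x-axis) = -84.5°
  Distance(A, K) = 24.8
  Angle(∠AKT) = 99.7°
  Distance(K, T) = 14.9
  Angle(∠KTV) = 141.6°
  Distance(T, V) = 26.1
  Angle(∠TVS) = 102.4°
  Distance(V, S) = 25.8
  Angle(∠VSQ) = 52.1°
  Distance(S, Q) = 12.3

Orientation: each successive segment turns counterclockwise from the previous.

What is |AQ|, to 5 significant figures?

23.144

A is at the origin; AK runs at -84.5° with length 24.8, so K = (2.3770, -24.686). ∠AKT = 99.7° gives KT at -4.2000° from the x-axis; with |KT| = 14.9, T = (17.237, -25.777). ∠KTV = 141.6° gives TV at 34.200° from the x-axis; with |TV| = 26.1, V = (38.824, -11.107). ∠TVS = 102.4° gives VS at 111.80° from the x-axis; with |VS| = 25.8, S = (29.242, 12.848). ∠VSQ = 52.1° gives SQ at -120.30° from the x-axis; with |SQ| = 12.3, Q = (23.037, 2.2285). Then |AQ| = |Q − A| = 23.144.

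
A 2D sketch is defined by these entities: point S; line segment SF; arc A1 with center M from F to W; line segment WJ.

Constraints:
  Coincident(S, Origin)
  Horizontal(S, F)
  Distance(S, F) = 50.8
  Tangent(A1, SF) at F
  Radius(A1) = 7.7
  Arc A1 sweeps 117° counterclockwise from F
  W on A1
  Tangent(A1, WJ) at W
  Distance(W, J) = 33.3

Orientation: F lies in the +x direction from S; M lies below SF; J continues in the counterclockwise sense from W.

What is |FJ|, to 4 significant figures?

41.69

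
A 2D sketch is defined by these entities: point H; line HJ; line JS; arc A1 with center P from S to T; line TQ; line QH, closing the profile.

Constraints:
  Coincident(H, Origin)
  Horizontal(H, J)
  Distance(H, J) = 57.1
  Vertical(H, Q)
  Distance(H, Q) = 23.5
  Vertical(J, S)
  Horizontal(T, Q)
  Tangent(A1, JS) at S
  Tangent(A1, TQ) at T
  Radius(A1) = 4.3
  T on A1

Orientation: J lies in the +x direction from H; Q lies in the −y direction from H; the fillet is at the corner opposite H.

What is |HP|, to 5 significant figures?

56.183

H is at the origin; H and J share the same y with |HJ| = 57.1 and J on the +x side, so J = (57.100, 0.0000). HQ is vertical with |HQ| = 23.5 and Q on the −y side, so Q = (0.0000, -23.500). The virtual corner opposite H is at (57.100, -23.500). A1 meets JS tangentially, so PS is at right angles to JS and A1 meets TQ tangentially, so PT is at right angles to TQ, with radius 4.3, so the center P sits 4.3 in from both sides at P = (52.800, -19.200). Then |HP| = |P − H| = 56.183.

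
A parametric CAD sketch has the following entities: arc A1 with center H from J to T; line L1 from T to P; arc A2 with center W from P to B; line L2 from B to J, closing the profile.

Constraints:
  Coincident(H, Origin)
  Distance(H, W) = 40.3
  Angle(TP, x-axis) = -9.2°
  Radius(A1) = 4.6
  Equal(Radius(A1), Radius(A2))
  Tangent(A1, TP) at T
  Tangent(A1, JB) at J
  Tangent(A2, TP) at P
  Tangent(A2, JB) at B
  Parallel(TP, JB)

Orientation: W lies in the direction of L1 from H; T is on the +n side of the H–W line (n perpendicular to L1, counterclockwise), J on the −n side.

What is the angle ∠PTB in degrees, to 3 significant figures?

12.9°

The slot axis is L1's direction at -9.2°, so u = (cos -9.2°, sin -9.2°) = (0.987, -0.160) and n = (−sin -9.2°, cos -9.2°) = (0.160, 0.987). H is at the origin and W lies 40.3 along u from H, so W = 40.3·u = (39.8, -6.44). Tangency of A1 to both parallel lines with radius 4.6 puts T and J at H ± 4.6·n: T = (0.735, 4.54), J = (-0.735, -4.54). Equal radii place P and B the same way about W: P = W + 4.6·n = (40.5, -1.90), B = W − 4.6·n = (39.0, -11.0). Then cos ∠PTB = TP·TB / (|TP||TB|), giving 12.9°.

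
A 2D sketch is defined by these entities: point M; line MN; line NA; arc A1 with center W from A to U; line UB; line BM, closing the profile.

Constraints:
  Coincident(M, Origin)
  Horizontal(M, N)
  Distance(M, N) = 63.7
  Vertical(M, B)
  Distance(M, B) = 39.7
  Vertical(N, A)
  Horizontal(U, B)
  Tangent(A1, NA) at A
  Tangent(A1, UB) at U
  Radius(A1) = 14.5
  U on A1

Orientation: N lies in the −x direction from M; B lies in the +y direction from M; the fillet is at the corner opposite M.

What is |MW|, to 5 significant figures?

55.278

M is at the origin; M and N share the same y with |MN| = 63.7 and N on the −x side, so N = (-63.700, 0.0000). M and B share the same x with |MB| = 39.7 and B on the +y side, so B = (0.0000, 39.700). The virtual corner opposite M is at (-63.700, 39.700). The tangent condition forces WA to be normal to NA and the tangent condition forces WU to be normal to UB, with radius 14.5, so the center W sits 14.5 in from both sides at W = (-49.200, 25.200). Then |MW| = |W − M| = 55.278.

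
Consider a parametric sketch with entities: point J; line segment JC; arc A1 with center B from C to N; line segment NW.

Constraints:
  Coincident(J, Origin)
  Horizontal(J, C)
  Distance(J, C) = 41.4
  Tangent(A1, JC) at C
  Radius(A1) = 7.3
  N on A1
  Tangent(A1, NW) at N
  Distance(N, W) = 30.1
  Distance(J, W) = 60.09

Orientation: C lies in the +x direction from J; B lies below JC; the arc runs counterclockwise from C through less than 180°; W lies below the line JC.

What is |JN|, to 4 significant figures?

36.17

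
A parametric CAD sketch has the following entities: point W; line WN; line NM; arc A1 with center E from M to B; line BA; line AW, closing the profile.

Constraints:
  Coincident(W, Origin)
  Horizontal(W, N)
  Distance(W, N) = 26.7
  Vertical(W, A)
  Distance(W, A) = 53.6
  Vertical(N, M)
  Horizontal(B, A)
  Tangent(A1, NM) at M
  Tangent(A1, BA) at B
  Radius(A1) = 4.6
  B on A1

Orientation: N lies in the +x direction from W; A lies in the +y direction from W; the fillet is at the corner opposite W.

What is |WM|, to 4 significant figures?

55.80

W is at the origin; W and N share the same y with |WN| = 26.7 and N on the +x side, so N = (26.70, 0.000). WA is vertical with |WA| = 53.6 and A on the +y side, so A = (0.000, 53.60). The virtual corner opposite W is at (26.70, 53.60). The tangent condition forces EM to be normal to NM and tangency of A1 to BA means the radius EB is perpendicular to BA, with radius 4.6, so the center E sits 4.6 in from both sides at E = (22.10, 49.00). That places the tangent points at M = (26.70, 49.00) on NM and B = (22.10, 53.60) on BA. Then |WM| = |M − W| = 55.80.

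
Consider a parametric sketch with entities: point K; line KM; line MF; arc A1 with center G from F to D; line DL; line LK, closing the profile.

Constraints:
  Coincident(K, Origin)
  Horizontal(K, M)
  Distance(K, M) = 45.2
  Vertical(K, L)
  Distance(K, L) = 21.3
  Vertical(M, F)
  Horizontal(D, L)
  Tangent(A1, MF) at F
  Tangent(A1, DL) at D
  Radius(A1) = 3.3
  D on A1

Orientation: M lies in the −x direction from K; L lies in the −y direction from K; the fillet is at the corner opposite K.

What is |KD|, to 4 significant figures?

47.00

The virtual corner opposite K is at (-45.20, -21.30). The tangent condition forces GF to be normal to MF and tangency of A1 to DL means the radius GD is perpendicular to DL, with radius 3.3, so the center G sits 3.3 in from both sides at G = (-41.90, -18.00). That places the tangent points at F = (-45.20, -18.00) on MF and D = (-41.90, -21.30) on DL. Then |KD| = |D − K| = 47.00.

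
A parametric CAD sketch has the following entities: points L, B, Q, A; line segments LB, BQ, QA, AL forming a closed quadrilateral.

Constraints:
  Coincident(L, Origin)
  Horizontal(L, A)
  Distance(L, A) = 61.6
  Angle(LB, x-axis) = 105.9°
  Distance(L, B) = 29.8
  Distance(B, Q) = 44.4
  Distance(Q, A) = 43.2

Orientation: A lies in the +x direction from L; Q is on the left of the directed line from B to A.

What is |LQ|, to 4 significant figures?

49.86

Checks: |BQ| = 44.40 ✓; |QA| = 43.20 ✓.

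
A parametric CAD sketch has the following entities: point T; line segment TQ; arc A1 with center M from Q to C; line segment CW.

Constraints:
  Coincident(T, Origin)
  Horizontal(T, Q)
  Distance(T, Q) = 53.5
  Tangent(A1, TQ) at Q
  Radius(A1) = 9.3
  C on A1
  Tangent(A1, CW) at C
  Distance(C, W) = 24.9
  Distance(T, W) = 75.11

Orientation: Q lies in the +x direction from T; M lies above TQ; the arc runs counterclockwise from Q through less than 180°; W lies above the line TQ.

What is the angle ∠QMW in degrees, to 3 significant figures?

146°

Checks: T = (0.00, 0.00) ✓; |MC| = 9.300 ✓; ∠(MC, CW) = 90.00° ✓; |CW| = 24.90 ✓; |TW| = 75.11 ✓.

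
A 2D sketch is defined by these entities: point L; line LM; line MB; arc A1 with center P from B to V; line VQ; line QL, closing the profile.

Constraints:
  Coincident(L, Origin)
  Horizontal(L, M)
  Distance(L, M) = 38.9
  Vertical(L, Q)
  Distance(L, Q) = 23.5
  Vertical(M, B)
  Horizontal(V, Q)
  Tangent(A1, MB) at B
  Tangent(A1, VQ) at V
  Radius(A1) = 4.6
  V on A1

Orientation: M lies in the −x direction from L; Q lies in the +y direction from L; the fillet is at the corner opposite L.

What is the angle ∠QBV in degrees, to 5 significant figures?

38.256°

L is at the origin; L and M share the same y with |LM| = 38.9 and M on the −x side, so M = (-38.900, 0.0000). L and Q share the same x with |LQ| = 23.5 and Q on the +y side, so Q = (0.0000, 23.500). The virtual corner opposite L is at (-38.900, 23.500). Tangency of A1 to MB means the radius PB is perpendicular to MB and A1 meets VQ tangentially, so PV is at right angles to VQ, with radius 4.6, so the center P sits 4.6 in from both sides at P = (-34.300, 18.900). That places the tangent points at B = (-38.900, 18.900) on MB and V = (-34.300, 23.500) on VQ. Then cos ∠QBV = BQ·BV / (|BQ||BV|), giving 38.256°.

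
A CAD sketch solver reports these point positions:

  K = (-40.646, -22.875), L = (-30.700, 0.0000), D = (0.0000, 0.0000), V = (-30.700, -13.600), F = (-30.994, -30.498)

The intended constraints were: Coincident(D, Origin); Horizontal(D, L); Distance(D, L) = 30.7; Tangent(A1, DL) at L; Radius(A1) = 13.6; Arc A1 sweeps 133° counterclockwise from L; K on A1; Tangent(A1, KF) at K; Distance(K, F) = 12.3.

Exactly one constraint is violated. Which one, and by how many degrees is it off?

Tangent(A1, KF) at K — off by 8.70°.

D = (0.00, 0.00) ✓; D.y = 0.00, L.y = 0.00 ✓; |DL| = 30.70 ✓; ∠(VL, LD) = 90.00° ✓; |VL| = 13.60 ✓; bearing(V→K) − bearing(V→L) = 133.0° ✓; |VK| = 13.60 ✓; ∠(VK, KF) = 81.30° ✗; |KF| = 12.30 ✓.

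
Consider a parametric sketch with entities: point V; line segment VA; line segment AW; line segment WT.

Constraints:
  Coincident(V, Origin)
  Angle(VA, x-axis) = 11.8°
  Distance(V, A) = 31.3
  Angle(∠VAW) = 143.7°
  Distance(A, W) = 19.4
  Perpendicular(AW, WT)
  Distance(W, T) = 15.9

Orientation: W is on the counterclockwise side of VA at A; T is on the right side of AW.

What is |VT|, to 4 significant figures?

56.36

V is at the origin; VA runs at 11.8° with length 31.3, so A = 31.3·(cos 11.8°, sin 11.8°) = (30.64, 6.401). ∠VAW = 143.7°, so AW runs at 11.8° + (180° − 143.7°) = 48.10° from the x-axis; with |AW| = 19.4, W = A + 19.4·(cos 48.10°, sin 48.10°) = (43.59, 20.84). AW ⟂ WT; with |WT| = 15.9 on the right of AW, T = W + 15.9·(0.7443, -0.6678) = (55.43, 10.22). Then |VT| = |T − V| = 56.36.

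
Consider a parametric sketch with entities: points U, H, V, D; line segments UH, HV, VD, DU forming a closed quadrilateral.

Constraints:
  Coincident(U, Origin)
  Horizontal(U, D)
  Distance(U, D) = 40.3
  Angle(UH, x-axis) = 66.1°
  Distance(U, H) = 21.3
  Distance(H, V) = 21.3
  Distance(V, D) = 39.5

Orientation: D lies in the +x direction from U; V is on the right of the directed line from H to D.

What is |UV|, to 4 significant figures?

0.8689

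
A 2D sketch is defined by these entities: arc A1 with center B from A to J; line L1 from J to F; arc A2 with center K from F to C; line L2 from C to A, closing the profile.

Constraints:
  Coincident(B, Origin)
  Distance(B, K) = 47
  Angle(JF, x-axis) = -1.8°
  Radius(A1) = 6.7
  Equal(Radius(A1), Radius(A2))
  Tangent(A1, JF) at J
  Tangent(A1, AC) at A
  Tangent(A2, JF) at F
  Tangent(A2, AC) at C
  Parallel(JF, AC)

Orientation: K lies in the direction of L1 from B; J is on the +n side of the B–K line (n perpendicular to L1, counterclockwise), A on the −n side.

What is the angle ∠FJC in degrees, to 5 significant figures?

15.913°

Tangency of A1 to both parallel lines with radius 6.7 puts J and A at B ± 6.7·n: J = (0.21045, 6.6967), A = (-0.21045, -6.6967). Equal radii place F and C the same way about K: F = K + 6.7·n = (47.187, 5.2204), C = K − 6.7·n = (46.766, -8.1730). Then cos ∠FJC = JF·JC / (|JF||JC|), giving 15.913°.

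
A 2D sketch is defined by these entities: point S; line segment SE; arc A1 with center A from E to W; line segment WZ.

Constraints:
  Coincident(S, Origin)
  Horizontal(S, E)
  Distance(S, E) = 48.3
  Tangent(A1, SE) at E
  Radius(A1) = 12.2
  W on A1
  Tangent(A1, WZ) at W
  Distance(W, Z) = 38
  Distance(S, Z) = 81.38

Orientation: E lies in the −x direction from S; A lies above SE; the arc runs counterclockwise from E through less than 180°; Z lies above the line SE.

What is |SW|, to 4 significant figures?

44.50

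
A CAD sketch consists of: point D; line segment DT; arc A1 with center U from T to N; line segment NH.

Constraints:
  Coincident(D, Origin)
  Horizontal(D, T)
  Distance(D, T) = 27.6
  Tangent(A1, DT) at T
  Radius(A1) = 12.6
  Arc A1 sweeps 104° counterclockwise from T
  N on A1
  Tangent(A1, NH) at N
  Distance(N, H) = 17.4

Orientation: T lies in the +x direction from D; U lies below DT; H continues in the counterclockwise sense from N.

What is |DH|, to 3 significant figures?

38.0

On A1, T sits at bearing 90° from U; a 104° counterclockwise sweep puts N at bearing 194°, so N = U + 12.6·(cos 194°, sin 194°) = (15.4, -15.6). A1 meets NH tangentially, so UN is at right angles to NH, so NH runs along (−sin 194°, cos 194°); with |NH| = 17.4, H = (19.6, -32.5). Then |DH| = |H − D| = 38.0.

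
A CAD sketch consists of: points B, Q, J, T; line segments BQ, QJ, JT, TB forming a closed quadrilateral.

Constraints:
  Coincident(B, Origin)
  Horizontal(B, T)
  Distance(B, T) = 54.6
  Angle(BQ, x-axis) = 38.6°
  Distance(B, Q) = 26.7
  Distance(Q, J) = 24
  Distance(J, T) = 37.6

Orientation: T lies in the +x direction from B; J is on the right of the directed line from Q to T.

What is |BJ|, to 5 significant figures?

19.066

Checks: |QJ| = 24.00 ✓; |JT| = 37.60 ✓.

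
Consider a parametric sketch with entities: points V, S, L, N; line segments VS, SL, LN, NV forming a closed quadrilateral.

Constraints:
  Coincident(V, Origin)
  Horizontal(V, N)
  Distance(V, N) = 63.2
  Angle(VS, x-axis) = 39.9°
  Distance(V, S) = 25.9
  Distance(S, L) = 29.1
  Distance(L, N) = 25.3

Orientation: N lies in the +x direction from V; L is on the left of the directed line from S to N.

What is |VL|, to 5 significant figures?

52.904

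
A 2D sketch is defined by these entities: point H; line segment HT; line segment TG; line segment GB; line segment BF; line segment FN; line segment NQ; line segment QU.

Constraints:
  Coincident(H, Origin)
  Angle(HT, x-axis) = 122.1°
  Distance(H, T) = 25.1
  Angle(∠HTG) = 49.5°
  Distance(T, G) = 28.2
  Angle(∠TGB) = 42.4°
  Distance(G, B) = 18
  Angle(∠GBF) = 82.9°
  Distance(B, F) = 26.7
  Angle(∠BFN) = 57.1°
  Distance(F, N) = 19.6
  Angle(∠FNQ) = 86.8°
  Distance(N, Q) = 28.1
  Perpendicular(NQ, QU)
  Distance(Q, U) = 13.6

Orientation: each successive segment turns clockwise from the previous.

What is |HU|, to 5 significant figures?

11.351

∠FNQ = 86.8° gives NQ at -99.200° from the x-axis; with |NQ| = 28.1, Q = (2.5567, 1.1015). NQ ⟂ QU, so QU runs at 170.80°; with |QU| = 13.6, U = (-10.868, 3.2758). Then |HU| = |U − H| = 11.351.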